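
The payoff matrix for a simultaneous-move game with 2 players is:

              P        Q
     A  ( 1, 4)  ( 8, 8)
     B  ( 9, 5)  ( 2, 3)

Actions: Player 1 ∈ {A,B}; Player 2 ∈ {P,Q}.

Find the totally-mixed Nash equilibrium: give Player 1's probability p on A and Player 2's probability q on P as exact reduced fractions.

P1 mixes 1/3 on A; P2 mixes 3/7 on P

P1 indiff ⇒ q·1+(1-q)·8 = q·9+(1-q)·2 ⇒ q(-8) = (1-q)(-6) ⇒ q = 3/7
P2 indiff ⇒ p·4+(1-p)·5 = p·8+(1-p)·3 ⇒ p(-4) = (1-p)(-2) ⇒ p = 1/3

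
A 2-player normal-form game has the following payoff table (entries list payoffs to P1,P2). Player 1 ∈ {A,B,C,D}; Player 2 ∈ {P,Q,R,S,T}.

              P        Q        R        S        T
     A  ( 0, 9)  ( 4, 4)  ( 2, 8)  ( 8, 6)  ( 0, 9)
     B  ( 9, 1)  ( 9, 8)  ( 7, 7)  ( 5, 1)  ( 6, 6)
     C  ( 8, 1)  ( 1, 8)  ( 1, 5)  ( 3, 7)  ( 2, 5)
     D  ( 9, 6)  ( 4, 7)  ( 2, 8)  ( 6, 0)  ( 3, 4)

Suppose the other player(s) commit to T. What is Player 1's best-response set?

u_1(A vs T) = 0
u_1(B vs T) = 6
u_1(C vs T) = 2
u_1(D vs T) = 3
max payoff 6 at {B}

BR_1 = {B}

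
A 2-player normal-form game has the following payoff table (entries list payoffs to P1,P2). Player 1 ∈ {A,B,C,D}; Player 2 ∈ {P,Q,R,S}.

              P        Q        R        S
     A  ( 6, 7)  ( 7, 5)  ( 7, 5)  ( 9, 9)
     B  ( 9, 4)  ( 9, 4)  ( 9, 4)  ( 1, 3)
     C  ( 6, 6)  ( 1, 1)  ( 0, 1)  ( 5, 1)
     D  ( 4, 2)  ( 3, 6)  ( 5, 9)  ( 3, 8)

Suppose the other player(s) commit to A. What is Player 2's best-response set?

u_2(P vs A) = 7
u_2(Q vs A) = 5
u_2(R vs A) = 5
u_2(S vs A) = 9
max payoff 9 at {S}

BR_2 = {S}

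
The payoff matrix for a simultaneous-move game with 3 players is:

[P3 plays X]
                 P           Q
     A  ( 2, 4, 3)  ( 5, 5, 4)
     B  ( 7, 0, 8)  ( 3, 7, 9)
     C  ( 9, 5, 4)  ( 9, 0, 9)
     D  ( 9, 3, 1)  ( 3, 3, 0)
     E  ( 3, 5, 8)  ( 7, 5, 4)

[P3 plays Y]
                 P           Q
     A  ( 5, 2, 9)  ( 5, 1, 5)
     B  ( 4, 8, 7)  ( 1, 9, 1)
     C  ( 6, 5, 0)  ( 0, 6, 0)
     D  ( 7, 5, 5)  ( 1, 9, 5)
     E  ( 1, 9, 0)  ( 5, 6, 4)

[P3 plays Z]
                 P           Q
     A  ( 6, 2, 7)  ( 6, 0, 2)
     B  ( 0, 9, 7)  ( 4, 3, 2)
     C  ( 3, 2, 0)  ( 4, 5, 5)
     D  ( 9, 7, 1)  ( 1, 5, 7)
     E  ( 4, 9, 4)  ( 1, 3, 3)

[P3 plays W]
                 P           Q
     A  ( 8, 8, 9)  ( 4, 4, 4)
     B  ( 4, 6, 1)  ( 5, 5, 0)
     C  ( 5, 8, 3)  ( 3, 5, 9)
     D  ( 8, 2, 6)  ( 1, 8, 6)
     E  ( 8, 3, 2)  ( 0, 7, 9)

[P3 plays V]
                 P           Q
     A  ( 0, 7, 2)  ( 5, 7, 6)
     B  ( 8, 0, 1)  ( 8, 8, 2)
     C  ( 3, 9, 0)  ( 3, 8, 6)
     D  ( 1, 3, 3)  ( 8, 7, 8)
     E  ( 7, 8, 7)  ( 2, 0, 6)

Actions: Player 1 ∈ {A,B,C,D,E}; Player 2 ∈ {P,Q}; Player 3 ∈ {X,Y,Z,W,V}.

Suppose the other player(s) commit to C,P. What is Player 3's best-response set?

P3 best: {X}

u_3(X vs C,P) = 4
u_3(Y vs C,P) = 0
u_3(Z vs C,P) = 0
u_3(W vs C,P) = 3
u_3(V vs C,P) = 0
max payoff 4 at {X}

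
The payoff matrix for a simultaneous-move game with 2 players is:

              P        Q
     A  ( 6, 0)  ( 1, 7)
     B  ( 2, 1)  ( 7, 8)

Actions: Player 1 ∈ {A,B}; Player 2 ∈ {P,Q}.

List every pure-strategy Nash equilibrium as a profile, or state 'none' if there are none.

(A,P): not NE [P2→Q gives 7>0]
(A,Q): not NE [P1→B gives 7>1]
(B,P): not NE [P1→A gives 6>2; P2→Q gives 8>1]
(B,Q): NE

Nash profiles: (B,Q)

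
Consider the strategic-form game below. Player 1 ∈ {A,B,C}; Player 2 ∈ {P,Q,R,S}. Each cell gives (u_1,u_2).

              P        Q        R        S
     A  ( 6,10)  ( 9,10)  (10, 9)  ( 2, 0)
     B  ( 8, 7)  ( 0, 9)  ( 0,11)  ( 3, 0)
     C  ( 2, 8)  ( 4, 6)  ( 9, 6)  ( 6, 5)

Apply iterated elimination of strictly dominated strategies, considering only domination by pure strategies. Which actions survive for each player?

Survivors P1:{A,B} P2:{P,Q,R}

P2 drop S (P beats it: A:10>0 B:7>0 C:8>5)
P1 drop C (A beats it: P:6>2 Q:9>4 R:10>9)
P1→{A,B} P2→{P,Q,R}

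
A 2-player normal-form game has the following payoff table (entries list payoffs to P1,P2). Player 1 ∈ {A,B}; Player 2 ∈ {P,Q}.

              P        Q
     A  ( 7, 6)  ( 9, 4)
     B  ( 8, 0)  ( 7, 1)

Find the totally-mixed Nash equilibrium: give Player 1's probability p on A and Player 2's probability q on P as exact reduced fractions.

(p,q) = (1/3, 2/3)

P1 indiff ⇒ q·7+(1-q)·9 = q·8+(1-q)·7 ⇒ q(-1) = (1-q)(-2) ⇒ q = 2/3
P2 indiff ⇒ p·6+(1-p)·0 = p·4+(1-p)·1 ⇒ p(2) = (1-p)(1) ⇒ p = 1/3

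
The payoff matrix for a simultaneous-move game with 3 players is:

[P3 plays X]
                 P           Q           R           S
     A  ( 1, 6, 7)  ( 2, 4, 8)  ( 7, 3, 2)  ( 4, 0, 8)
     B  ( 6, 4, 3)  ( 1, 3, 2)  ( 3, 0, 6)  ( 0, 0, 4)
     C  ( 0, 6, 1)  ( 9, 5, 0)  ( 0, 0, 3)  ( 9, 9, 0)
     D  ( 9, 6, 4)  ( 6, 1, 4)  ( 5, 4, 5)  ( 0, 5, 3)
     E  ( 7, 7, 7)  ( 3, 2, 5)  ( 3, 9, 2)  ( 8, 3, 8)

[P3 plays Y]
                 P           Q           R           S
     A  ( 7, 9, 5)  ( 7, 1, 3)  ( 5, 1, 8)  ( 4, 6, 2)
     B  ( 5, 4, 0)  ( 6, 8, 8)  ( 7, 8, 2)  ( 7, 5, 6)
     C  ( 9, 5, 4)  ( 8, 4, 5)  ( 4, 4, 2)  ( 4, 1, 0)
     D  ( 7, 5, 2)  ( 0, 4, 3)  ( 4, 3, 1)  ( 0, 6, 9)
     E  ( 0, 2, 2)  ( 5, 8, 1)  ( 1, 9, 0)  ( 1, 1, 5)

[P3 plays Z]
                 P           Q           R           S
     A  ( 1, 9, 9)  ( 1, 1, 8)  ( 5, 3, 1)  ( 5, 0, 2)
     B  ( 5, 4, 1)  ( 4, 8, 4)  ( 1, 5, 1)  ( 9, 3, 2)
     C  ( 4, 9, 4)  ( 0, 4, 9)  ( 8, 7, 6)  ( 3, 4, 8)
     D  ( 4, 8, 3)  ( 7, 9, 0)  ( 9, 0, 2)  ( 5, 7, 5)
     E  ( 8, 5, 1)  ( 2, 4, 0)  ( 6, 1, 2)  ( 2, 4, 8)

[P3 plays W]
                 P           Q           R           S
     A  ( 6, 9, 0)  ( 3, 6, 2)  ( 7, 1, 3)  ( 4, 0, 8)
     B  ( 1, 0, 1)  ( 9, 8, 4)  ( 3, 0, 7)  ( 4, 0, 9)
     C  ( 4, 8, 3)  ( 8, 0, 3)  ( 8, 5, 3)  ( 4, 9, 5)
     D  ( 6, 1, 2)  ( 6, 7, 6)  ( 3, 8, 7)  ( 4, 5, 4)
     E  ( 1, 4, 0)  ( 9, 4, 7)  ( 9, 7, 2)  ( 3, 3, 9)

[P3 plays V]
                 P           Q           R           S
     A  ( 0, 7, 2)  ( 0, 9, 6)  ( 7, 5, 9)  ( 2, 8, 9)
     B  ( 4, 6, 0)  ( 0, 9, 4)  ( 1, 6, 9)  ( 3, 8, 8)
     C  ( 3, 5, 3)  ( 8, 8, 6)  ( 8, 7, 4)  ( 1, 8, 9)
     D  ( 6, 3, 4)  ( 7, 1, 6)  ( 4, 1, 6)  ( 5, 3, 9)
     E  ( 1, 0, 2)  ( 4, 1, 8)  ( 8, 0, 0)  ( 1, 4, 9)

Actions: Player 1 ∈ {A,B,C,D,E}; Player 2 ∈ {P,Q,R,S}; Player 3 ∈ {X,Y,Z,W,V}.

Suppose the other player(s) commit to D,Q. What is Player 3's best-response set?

u_3(X vs D,Q) = 4
u_3(Y vs D,Q) = 3
u_3(Z vs D,Q) = 0
u_3(W vs D,Q) = 6
u_3(V vs D,Q) = 6
max payoff 6 at {W,V}

P3 best: {W,V}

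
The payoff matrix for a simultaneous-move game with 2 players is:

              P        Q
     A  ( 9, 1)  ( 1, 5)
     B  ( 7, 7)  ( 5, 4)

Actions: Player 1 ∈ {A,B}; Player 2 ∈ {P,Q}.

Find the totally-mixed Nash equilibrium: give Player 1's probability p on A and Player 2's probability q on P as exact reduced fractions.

p=3/7, q=2/3

P1 indiff ⇒ q·9+(1-q)·1 = q·7+(1-q)·5 ⇒ q(2) = (1-q)(4) ⇒ q = 2/3
P2 indiff ⇒ p·1+(1-p)·7 = p·5+(1-p)·4 ⇒ p(-4) = (1-p)(-3) ⇒ p = 3/7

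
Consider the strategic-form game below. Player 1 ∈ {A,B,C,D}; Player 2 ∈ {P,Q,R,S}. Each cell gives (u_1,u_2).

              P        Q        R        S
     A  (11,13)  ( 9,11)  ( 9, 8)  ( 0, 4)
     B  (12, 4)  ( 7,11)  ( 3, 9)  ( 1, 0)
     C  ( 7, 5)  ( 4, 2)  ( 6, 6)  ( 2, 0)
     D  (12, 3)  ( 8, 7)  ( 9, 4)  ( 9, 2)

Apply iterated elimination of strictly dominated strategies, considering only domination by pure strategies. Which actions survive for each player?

P1 drop C (D beats it: P:12>7 Q:8>4 R:9>6 S:9>2)
P2 drop R (Q beats it: A:11>8 B:11>9 D:7>4)
P2 drop S (P beats it: A:13>4 B:4>0 D:3>2)
P1→{A,B,D} P2→{P,Q}

Remaining: P1:{A,B,D} P2:{P,Q}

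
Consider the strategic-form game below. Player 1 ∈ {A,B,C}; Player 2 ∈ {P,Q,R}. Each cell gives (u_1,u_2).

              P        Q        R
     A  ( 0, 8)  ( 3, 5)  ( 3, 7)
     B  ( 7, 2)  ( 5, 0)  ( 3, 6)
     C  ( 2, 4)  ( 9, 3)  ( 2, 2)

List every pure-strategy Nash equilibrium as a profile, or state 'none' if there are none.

PSNE = {(B,R)}

(A,P): not NE [P1→B gives 7>0]
(A,Q): not NE [P1→C gives 9>3; P2→P gives 8>5]
(A,R): not NE [P2→P gives 8>7]
(B,P): not NE [P2→R gives 6>2]
(B,Q): not NE [P1→C gives 9>5; P2→R gives 6>0]
(B,R): NE
(C,P): not NE [P1→B gives 7>2]
(C,Q): not NE [P2→P gives 4>3]
(C,R): not NE [P1→B gives 3>2; P2→P gives 4>2]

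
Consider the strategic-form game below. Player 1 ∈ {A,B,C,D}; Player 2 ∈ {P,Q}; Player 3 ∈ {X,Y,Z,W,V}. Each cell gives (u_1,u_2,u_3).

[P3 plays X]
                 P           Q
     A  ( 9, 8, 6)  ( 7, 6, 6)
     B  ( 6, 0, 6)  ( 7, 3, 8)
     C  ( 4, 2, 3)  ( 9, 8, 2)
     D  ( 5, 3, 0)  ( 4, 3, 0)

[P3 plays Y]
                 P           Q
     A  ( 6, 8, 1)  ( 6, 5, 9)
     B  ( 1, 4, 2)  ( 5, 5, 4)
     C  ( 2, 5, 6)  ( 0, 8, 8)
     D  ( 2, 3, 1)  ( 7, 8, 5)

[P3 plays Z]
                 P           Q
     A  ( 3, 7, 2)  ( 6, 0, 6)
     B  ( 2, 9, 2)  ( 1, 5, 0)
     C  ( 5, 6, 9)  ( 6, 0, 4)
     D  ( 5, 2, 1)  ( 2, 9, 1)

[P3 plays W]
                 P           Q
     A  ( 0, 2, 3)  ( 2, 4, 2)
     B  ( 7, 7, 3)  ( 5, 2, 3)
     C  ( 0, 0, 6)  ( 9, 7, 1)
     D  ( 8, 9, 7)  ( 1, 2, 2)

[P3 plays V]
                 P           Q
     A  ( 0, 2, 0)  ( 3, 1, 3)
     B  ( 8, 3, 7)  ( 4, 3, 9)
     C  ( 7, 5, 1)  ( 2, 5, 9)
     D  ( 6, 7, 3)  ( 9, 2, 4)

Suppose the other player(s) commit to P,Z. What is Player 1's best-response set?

u_1(A vs P,Z) = 3
u_1(B vs P,Z) = 2
u_1(C vs P,Z) = 5
u_1(D vs P,Z) = 5
max payoff 5 at {C,D}

P1 best: {C,D}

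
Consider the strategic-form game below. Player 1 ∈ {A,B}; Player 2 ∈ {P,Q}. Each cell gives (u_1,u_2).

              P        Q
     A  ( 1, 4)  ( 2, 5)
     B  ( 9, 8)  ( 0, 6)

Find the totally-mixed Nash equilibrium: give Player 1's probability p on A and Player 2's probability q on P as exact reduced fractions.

(p,q) = (2/3, 1/5)

P1 indiff ⇒ q·1+(1-q)·2 = q·9+(1-q)·0 ⇒ q(-8) = (1-q)(-2) ⇒ q = 1/5
P2 indiff ⇒ p·4+(1-p)·8 = p·5+(1-p)·6 ⇒ p(-1) = (1-p)(-2) ⇒ p = 2/3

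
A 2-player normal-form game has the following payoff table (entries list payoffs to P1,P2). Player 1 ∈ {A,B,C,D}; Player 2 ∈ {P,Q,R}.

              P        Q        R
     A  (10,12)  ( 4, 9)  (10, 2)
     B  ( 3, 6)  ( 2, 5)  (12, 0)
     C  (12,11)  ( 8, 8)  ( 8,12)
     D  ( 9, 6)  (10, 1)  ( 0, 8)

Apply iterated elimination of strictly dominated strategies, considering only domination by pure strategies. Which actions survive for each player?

Survivors P1:{A,B,C} P2:{P,R}

P2 drop Q (P beats it: A:12>9 B:6>5 C:11>8 D:6>1)
P1 drop D (A beats it: P:10>9 R:10>0)
P1→{A,B,C} P2→{P,R}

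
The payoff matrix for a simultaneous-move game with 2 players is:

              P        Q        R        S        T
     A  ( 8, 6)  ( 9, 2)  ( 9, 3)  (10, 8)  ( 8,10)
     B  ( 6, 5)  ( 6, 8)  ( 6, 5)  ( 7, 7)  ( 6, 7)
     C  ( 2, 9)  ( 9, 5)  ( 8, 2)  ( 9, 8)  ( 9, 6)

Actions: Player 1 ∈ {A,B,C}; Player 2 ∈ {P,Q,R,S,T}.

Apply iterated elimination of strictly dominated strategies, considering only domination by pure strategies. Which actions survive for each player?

P1 drop B (A beats it: P:8>6 Q:9>6 R:9>6 S:10>7 T:8>6)
P2 drop Q (P beats it: A:6>2 C:9>5)
P2 drop R (P beats it: A:6>3 C:9>2)
P1→{A,C} P2→{P,S,T}

IESDS → P1:{A,C} P2:{P,S,T}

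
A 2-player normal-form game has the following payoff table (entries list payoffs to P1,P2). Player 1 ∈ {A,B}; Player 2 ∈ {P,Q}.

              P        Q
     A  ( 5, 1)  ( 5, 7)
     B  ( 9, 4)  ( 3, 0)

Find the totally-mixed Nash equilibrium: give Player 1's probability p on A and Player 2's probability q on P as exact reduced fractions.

p=2/5, q=1/3

P1 indiff ⇒ q·5+(1-q)·5 = q·9+(1-q)·3 ⇒ q(-4) = (1-q)(-2) ⇒ q = 1/3
P2 indiff ⇒ p·1+(1-p)·4 = p·7+(1-p)·0 ⇒ p(-6) = (1-p)(-4) ⇒ p = 2/5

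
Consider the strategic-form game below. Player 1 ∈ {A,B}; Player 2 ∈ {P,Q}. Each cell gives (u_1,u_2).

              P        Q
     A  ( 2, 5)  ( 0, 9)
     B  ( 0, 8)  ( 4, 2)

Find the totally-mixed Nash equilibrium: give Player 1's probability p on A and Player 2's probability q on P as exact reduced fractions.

P1 indiff ⇒ q·2+(1-q)·0 = q·0+(1-q)·4 ⇒ q(2) = (1-q)(4) ⇒ q = 2/3
P2 indiff ⇒ p·5+(1-p)·8 = p·9+(1-p)·2 ⇒ p(-4) = (1-p)(-6) ⇒ p = 3/5

P1 mixes 3/5 on A; P2 mixes 2/3 on P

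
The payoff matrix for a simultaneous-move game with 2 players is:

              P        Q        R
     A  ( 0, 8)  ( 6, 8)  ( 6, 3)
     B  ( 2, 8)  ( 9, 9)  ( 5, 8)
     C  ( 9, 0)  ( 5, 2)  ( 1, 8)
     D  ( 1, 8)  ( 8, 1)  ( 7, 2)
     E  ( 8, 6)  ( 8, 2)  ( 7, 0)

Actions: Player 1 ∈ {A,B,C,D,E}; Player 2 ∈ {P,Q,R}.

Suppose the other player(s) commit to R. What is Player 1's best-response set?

u_1(A vs R) = 6
u_1(B vs R) = 5
u_1(C vs R) = 1
u_1(D vs R) = 7
u_1(E vs R) = 7
max payoff 7 at {D,E}

argmax u_1 = {D,E}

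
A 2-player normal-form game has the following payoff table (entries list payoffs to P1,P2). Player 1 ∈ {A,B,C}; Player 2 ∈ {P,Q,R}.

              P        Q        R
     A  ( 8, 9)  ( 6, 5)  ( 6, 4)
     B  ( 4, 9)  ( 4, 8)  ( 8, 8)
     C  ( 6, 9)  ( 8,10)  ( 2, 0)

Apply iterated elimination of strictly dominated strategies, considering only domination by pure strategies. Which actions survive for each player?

Remaining: P1:{A,C} P2:{P,Q}

P2 drop R (P beats it: A:9>4 B:9>8 C:9>0)
P1 drop B (A beats it: P:8>4 Q:6>4)
P1→{A,C} P2→{P,Q}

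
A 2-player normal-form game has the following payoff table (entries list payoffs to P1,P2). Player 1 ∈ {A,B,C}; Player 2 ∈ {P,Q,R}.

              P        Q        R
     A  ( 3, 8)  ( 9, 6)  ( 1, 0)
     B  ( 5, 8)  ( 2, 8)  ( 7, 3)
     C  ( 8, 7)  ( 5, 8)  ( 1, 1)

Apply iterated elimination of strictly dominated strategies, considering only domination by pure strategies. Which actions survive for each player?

P2 drop R (P beats it: A:8>0 B:8>3 C:7>1)
P1 drop B (C beats it: P:8>5 Q:5>2)
P1→{A,C} P2→{P,Q}

IESDS → P1:{A,C} P2:{P,Q}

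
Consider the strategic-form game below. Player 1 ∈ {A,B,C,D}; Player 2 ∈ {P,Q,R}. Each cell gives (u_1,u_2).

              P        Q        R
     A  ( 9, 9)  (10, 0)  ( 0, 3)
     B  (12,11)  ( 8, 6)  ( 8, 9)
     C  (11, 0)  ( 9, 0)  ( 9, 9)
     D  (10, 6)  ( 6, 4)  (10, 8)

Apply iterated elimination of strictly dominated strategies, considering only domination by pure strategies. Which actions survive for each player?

P2 drop Q (R beats it: A:3>0 B:9>6 C:9>0 D:8>4)
P1 drop A (B beats it: P:12>9 R:8>0)
P1→{B,C,D} P2→{P,R}

Survivors P1:{B,C,D} P2:{P,R}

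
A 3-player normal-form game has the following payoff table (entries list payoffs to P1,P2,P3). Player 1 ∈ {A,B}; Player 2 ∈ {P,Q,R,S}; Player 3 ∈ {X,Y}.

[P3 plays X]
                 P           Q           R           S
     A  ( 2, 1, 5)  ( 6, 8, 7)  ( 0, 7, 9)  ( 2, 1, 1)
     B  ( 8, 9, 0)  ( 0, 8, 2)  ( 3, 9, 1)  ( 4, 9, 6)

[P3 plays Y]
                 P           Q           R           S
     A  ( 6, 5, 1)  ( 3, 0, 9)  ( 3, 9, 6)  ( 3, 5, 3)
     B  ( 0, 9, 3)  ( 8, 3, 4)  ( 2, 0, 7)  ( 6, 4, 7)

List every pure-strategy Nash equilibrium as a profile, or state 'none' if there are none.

(A,P,X): not NE [P1→B gives 8>2; P2→Q gives 8>1]
(A,P,Y): not NE [P2→R gives 9>5; P3→X gives 5>1]
(A,Q,X): not NE [P3→Y gives 9>7]
(A,Q,Y): not NE [P1→B gives 8>3; P2→R gives 9>0]
(A,R,X): not NE [P1→B gives 3>0; P2→Q gives 8>7]
(A,R,Y): not NE [P3→X gives 9>6]
(A,S,X): not NE [P1→B gives 4>2; P2→Q gives 8>1; P3→Y gives 3>1]
(A,S,Y): not NE [P1→B gives 6>3; P2→R gives 9>5]
(B,P,X): not NE [P3→Y gives 3>0]
(B,P,Y): not NE [P1→A gives 6>0]
(B,Q,X): not NE [P1→A gives 6>0; P2→S gives 9>8; P3→Y gives 4>2]
(B,Q,Y): not NE [P2→P gives 9>3]
(B,R,X): not NE [P3→Y gives 7>1]
(B,R,Y): not NE [P1→A gives 3>2; P2→P gives 9>0]
(B,S,X): not NE [P3→Y gives 7>6]
(B,S,Y): not NE [P2→P gives 9>4]

PSNE: ∅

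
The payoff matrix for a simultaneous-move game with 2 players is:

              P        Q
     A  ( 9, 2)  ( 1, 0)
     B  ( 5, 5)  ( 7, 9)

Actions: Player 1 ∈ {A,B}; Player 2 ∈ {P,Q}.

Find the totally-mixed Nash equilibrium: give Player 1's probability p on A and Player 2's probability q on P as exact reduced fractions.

P1 indiff ⇒ q·9+(1-q)·1 = q·5+(1-q)·7 ⇒ q(4) = (1-q)(6) ⇒ q = 3/5
P2 indiff ⇒ p·2+(1-p)·5 = p·0+(1-p)·9 ⇒ p(2) = (1-p)(4) ⇒ p = 2/3

P1 mixes 2/3 on A; P2 mixes 3/5 on P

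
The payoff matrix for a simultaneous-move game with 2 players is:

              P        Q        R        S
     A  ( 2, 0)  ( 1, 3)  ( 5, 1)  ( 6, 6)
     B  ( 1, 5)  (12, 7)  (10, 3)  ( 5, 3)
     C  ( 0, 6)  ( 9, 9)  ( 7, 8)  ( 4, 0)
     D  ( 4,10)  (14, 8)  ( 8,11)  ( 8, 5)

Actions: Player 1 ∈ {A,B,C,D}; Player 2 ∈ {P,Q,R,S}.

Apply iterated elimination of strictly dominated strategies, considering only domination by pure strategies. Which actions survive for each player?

Survivors P1:{B,D} P2:{P,Q,R}

P1 drop A (D beats it: P:4>2 Q:14>1 R:8>5 S:8>6)
P1 drop C (B beats it: P:1>0 Q:12>9 R:10>7 S:5>4)
P2 drop S (P beats it: B:5>3 D:10>5)
P1→{B,D} P2→{P,Q,R}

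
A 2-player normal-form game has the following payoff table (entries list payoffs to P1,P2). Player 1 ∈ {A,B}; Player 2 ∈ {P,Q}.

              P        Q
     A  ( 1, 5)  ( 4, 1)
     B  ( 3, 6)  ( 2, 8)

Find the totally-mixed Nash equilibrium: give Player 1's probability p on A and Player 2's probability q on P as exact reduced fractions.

(p,q) = (1/3, 1/2)

P1 indiff ⇒ q·1+(1-q)·4 = q·3+(1-q)·2 ⇒ q(-2) = (1-q)(-2) ⇒ q = 1/2
P2 indiff ⇒ p·5+(1-p)·6 = p·1+(1-p)·8 ⇒ p(4) = (1-p)(2) ⇒ p = 1/3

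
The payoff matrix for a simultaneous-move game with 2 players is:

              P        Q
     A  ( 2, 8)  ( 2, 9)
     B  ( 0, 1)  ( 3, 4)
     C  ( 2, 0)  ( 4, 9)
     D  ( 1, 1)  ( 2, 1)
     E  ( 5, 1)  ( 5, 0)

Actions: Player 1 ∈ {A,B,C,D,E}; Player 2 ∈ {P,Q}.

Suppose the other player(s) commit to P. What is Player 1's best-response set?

u_1(A vs P) = 2
u_1(B vs P) = 0
u_1(C vs P) = 2
u_1(D vs P) = 1
u_1(E vs P) = 5
max payoff 5 at {E}

BR_1 = {E}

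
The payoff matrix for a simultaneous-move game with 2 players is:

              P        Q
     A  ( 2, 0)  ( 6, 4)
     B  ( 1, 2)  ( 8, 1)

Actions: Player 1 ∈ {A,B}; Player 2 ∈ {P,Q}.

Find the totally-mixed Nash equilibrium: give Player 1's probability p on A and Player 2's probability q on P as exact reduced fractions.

P1 indiff ⇒ q·2+(1-q)·6 = q·1+(1-q)·8 ⇒ q(1) = (1-q)(2) ⇒ q = 2/3
P2 indiff ⇒ p·0+(1-p)·2 = p·4+(1-p)·1 ⇒ p(-4) = (1-p)(-1) ⇒ p = 1/5

(p,q) = (1/5, 2/3)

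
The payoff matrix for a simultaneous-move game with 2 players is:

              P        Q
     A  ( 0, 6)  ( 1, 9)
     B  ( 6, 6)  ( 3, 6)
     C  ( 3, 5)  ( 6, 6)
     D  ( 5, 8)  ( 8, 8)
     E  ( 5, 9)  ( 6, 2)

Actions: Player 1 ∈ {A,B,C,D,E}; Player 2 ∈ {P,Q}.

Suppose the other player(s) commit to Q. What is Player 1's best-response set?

u_1(A vs Q) = 1
u_1(B vs Q) = 3
u_1(C vs Q) = 6
u_1(D vs Q) = 8
u_1(E vs Q) = 6
max payoff 8 at {D}

P1 best: {D}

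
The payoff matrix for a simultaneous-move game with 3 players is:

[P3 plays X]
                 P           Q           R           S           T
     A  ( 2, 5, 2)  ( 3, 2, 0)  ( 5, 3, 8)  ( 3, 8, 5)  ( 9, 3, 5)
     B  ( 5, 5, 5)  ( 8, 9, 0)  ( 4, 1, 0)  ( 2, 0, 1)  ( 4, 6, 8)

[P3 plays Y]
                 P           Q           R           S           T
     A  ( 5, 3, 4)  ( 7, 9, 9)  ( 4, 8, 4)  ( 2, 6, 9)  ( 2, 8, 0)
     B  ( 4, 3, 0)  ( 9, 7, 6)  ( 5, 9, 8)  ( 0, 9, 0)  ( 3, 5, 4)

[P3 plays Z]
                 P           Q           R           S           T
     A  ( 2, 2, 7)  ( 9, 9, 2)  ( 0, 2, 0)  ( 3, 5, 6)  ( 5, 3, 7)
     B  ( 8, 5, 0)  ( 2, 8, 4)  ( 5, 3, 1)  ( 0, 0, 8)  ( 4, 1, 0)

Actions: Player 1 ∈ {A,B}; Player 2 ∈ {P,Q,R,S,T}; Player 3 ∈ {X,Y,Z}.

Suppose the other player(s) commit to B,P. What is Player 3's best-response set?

argmax u_3 = {X}

u_3(X vs B,P) = 5
u_3(Y vs B,P) = 0
u_3(Z vs B,P) = 0
max payoff 5 at {X}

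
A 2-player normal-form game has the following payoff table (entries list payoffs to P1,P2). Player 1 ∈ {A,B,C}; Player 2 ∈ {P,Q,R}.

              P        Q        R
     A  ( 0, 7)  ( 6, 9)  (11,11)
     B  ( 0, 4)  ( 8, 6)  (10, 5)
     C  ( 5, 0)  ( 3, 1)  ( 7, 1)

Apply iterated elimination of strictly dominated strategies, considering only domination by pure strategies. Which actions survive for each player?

IESDS → P1:{A,B} P2:{Q,R}

P2 drop P (Q beats it: A:9>7 B:6>4 C:1>0)
P1 drop C (A beats it: Q:6>3 R:11>7)
P1→{A,B} P2→{Q,R}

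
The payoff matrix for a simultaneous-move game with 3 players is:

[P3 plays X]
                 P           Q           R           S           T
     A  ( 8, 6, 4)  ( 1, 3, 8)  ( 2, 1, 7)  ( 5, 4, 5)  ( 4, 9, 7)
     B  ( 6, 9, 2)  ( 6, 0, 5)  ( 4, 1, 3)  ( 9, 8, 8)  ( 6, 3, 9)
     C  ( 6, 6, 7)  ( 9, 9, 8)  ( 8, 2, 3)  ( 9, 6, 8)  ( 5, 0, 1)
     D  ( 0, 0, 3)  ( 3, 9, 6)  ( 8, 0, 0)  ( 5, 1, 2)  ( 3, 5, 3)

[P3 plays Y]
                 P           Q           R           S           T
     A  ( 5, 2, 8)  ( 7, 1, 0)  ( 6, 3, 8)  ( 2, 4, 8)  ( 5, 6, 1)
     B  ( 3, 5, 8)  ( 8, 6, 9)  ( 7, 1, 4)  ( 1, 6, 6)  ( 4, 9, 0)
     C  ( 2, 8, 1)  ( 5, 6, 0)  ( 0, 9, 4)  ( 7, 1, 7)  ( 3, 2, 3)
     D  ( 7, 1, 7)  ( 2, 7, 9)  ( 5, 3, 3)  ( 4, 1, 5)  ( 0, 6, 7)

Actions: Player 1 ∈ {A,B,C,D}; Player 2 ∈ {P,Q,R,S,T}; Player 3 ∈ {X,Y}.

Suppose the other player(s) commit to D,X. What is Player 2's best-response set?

argmax u_2 = {Q}

u_2(P vs D,X) = 0
u_2(Q vs D,X) = 9
u_2(R vs D,X) = 0
u_2(S vs D,X) = 1
u_2(T vs D,X) = 5
max payoff 9 at {Q}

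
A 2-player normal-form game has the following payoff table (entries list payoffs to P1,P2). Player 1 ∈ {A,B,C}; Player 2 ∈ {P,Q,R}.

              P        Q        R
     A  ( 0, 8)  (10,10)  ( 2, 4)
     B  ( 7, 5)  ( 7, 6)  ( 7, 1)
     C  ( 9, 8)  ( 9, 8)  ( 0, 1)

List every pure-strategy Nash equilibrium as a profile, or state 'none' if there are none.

NE set: (A,Q), (C,P)

(A,P): not NE [P1→C gives 9>0; P2→Q gives 10>8]
(A,Q): NE
(A,R): not NE [P1→B gives 7>2; P2→Q gives 10>4]
(B,P): not NE [P1→C gives 9>7; P2→Q gives 6>5]
(B,Q): not NE [P1→A gives 10>7]
(B,R): not NE [P2→Q gives 6>1]
(C,P): NE
(C,Q): not NE [P1→A gives 10>9]
(C,R): not NE [P1→B gives 7>0; P2→Q gives 8>1]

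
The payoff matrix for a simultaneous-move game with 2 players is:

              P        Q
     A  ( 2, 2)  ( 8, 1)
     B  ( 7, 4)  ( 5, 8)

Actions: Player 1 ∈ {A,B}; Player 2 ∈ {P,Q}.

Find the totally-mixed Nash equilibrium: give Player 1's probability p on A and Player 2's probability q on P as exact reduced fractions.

(p,q) = (4/5, 3/8)

P1 indiff ⇒ q·2+(1-q)·8 = q·7+(1-q)·5 ⇒ q(-5) = (1-q)(-3) ⇒ q = 3/8
P2 indiff ⇒ p·2+(1-p)·4 = p·1+(1-p)·8 ⇒ p(1) = (1-p)(4) ⇒ p = 4/5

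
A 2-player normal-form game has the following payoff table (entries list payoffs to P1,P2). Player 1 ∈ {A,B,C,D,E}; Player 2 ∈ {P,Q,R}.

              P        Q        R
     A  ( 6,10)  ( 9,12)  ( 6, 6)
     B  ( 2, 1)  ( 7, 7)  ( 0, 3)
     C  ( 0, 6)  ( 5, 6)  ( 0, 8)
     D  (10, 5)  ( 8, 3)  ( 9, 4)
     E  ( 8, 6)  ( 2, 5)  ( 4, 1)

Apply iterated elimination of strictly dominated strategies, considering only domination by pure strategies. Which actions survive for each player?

P1 drop B (A beats it: P:6>2 Q:9>7 R:6>0)
P1 drop C (A beats it: P:6>0 Q:9>5 R:6>0)
P1 drop E (D beats it: P:10>8 Q:8>2 R:9>4)
P2 drop R (P beats it: A:10>6 D:5>4)
P1→{A,D} P2→{P,Q}

IESDS → P1:{A,D} P2:{P,Q}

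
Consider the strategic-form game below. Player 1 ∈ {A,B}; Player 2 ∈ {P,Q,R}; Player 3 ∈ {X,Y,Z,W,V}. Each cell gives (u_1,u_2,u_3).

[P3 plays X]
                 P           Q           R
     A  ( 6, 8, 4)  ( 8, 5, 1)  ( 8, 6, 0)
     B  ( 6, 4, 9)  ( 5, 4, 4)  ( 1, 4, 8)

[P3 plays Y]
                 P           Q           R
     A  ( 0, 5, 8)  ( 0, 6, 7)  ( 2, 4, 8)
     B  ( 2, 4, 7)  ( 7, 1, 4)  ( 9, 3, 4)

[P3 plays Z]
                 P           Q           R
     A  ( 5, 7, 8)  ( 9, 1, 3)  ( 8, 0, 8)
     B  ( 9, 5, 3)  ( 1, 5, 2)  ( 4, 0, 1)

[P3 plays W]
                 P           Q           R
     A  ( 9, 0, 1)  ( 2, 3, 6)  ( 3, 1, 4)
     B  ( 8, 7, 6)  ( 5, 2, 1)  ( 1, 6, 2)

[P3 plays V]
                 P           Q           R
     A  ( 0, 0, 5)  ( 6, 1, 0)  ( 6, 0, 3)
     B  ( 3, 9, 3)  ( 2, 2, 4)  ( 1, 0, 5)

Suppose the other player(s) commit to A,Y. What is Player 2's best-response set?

P2 best: {Q}

u_2(P vs A,Y) = 5
u_2(Q vs A,Y) = 6
u_2(R vs A,Y) = 4
max payoff 6 at {Q}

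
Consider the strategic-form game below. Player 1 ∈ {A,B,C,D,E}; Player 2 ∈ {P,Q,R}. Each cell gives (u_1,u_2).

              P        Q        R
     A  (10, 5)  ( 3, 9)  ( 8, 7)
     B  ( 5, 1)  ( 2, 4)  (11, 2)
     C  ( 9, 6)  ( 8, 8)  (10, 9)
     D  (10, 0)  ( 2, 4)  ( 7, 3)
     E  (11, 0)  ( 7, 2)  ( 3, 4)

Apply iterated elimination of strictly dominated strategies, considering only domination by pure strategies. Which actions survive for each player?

Survivors P1:{B,C} P2:{Q,R}

P2 drop P (Q beats it: A:9>5 B:4>1 C:8>6 D:4>0 E:2>0)
P1 drop A (C beats it: Q:8>3 R:10>8)
P1 drop D (C beats it: Q:8>2 R:10>7)
P1 drop E (C beats it: Q:8>7 R:10>3)
P1→{B,C} P2→{Q,R}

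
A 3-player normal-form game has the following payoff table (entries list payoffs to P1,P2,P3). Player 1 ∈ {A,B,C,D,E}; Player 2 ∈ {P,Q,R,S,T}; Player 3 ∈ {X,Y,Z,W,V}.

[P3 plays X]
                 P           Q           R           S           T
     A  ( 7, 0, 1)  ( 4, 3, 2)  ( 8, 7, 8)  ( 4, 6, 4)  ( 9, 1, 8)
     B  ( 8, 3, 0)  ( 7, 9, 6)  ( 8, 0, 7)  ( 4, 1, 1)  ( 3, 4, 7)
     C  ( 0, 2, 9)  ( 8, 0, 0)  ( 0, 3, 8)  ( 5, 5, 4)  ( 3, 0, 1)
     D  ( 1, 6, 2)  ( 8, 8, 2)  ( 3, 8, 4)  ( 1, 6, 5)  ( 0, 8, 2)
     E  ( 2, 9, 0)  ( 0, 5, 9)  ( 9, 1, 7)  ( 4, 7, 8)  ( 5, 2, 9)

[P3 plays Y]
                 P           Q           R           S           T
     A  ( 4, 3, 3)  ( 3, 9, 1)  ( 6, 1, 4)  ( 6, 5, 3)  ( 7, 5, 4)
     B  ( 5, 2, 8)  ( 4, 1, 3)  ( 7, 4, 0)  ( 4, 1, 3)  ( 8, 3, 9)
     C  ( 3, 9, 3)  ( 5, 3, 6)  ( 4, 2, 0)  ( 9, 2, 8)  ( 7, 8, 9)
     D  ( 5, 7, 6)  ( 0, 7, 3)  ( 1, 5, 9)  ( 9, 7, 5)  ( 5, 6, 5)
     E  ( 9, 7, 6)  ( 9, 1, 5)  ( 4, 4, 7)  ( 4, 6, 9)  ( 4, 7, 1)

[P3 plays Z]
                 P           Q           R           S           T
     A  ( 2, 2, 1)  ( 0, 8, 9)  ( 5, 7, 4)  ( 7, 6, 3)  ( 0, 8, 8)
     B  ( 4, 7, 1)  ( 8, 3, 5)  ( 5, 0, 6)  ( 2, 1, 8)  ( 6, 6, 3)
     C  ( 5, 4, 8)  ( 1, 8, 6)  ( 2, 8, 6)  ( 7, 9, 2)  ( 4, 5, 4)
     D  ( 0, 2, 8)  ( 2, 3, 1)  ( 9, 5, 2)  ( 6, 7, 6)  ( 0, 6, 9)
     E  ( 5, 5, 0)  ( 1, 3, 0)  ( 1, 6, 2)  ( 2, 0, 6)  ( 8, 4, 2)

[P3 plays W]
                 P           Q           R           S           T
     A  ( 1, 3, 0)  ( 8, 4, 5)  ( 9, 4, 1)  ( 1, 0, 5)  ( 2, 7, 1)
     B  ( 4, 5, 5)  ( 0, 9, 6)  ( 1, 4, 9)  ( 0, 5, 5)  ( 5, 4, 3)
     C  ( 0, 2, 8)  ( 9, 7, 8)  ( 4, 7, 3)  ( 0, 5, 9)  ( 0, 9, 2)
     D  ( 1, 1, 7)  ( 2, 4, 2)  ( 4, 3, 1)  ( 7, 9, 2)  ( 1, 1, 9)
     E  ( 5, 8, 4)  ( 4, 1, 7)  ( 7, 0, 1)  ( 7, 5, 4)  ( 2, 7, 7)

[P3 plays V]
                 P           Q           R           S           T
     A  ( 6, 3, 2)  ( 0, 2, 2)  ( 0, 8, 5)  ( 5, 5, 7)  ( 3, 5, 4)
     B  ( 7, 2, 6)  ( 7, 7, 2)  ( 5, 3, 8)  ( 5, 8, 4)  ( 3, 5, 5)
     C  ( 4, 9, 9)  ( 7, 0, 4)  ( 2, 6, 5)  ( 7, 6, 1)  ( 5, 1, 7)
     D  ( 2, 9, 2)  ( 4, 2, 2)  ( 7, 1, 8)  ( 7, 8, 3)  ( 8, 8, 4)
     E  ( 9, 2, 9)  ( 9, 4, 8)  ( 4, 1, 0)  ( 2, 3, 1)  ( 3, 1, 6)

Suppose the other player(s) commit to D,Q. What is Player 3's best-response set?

u_3(X vs D,Q) = 2
u_3(Y vs D,Q) = 3
u_3(Z vs D,Q) = 1
u_3(W vs D,Q) = 2
u_3(V vs D,Q) = 2
max payoff 3 at {Y}

BR_3 = {Y}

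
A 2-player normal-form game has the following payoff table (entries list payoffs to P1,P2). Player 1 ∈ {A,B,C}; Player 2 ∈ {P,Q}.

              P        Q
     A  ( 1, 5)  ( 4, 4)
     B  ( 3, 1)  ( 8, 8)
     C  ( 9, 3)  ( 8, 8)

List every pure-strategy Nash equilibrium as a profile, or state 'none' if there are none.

PSNE = {(B,Q), (C,Q)}

(A,P): not NE [P1→C gives 9>1]
(A,Q): not NE [P1→C gives 8>4; P2→P gives 5>4]
(B,P): not NE [P1→C gives 9>3; P2→Q gives 8>1]
(B,Q): NE
(C,P): not NE [P2→Q gives 8>3]
(C,Q): NE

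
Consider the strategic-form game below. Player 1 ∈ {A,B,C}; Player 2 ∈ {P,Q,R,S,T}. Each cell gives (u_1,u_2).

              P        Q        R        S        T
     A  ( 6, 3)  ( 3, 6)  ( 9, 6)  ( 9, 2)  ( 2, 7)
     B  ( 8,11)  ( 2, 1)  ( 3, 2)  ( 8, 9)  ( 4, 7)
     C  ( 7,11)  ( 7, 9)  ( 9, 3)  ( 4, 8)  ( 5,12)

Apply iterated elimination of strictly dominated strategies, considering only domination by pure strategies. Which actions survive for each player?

P2 drop Q (T beats it: A:7>6 B:7>1 C:12>9)
P2 drop R (T beats it: A:7>6 B:7>2 C:12>3)
P2 drop S (P beats it: A:3>2 B:11>9 C:11>8)
P1 drop A (B beats it: P:8>6 T:4>2)
P1→{B,C} P2→{P,T}

Survivors P1:{B,C} P2:{P,T}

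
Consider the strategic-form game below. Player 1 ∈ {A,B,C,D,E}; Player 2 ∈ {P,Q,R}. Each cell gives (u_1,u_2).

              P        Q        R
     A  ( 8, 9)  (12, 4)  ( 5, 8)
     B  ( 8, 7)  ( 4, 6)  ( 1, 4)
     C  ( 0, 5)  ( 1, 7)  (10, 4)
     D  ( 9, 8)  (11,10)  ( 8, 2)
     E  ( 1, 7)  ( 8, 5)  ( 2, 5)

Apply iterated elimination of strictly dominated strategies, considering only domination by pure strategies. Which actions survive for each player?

P1 drop B (D beats it: P:9>8 Q:11>4 R:8>1)
P1 drop E (A beats it: P:8>1 Q:12>8 R:5>2)
P2 drop R (P beats it: A:9>8 C:5>4 D:8>2)
P1 drop C (A beats it: P:8>0 Q:12>1)
P1→{A,D} P2→{P,Q}

IESDS → P1:{A,D} P2:{P,Q}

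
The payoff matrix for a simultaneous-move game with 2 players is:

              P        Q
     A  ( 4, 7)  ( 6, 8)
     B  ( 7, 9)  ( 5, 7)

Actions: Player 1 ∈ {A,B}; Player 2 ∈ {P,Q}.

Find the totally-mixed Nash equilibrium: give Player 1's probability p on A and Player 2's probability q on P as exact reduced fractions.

P1 indiff ⇒ q·4+(1-q)·6 = q·7+(1-q)·5 ⇒ q(-3) = (1-q)(-1) ⇒ q = 1/4
P2 indiff ⇒ p·7+(1-p)·9 = p·8+(1-p)·7 ⇒ p(-1) = (1-p)(-2) ⇒ p = 2/3

p=2/3, q=1/4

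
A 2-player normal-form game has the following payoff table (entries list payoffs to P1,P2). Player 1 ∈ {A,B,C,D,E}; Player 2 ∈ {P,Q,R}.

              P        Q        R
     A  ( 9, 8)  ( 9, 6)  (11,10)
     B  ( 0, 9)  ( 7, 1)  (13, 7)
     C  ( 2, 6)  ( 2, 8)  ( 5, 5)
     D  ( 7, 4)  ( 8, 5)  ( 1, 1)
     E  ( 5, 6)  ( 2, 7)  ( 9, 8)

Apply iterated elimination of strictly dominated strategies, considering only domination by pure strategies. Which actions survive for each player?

P1 drop C (A beats it: P:9>2 Q:9>2 R:11>5)
P1 drop D (A beats it: P:9>7 Q:9>8 R:11>1)
P1 drop E (A beats it: P:9>5 Q:9>2 R:11>9)
P2 drop Q (P beats it: A:8>6 B:9>1)
P1→{A,B} P2→{P,R}

Survivors P1:{A,B} P2:{P,R}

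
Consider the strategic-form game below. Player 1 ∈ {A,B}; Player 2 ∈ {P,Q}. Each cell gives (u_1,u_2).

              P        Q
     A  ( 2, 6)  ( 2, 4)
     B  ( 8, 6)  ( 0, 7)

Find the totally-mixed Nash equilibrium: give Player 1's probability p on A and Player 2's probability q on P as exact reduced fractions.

(p,q) = (1/3, 1/4)

P1 indiff ⇒ q·2+(1-q)·2 = q·8+(1-q)·0 ⇒ q(-6) = (1-q)(-2) ⇒ q = 1/4
P2 indiff ⇒ p·6+(1-p)·6 = p·4+(1-p)·7 ⇒ p(2) = (1-p)(1) ⇒ p = 1/3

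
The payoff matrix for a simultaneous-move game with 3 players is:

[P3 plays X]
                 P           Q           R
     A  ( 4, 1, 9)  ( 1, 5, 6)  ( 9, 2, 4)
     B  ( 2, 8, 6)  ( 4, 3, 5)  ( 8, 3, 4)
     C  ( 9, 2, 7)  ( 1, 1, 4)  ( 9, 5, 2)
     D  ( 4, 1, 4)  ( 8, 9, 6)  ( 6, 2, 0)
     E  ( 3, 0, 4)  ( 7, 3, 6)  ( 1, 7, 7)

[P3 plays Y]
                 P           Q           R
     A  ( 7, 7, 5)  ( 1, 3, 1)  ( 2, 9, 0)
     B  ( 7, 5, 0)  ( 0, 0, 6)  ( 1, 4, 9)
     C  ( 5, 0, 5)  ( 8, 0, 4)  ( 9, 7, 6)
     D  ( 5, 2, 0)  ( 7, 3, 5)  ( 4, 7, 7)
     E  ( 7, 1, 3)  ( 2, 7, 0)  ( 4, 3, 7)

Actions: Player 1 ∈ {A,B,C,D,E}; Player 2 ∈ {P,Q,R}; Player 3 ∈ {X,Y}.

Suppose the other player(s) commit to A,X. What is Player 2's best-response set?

argmax u_2 = {Q}

u_2(P vs A,X) = 1
u_2(Q vs A,X) = 5
u_2(R vs A,X) = 2
max payoff 5 at {Q}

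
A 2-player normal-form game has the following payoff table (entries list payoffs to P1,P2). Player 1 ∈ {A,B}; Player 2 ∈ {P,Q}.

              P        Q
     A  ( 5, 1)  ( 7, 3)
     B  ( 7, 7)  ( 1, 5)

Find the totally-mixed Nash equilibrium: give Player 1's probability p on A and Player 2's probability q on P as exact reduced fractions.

P1 indiff ⇒ q·5+(1-q)·7 = q·7+(1-q)·1 ⇒ q(-2) = (1-q)(-6) ⇒ q = 3/4
P2 indiff ⇒ p·1+(1-p)·7 = p·3+(1-p)·5 ⇒ p(-2) = (1-p)(-2) ⇒ p = 1/2

(p,q) = (1/2, 3/4)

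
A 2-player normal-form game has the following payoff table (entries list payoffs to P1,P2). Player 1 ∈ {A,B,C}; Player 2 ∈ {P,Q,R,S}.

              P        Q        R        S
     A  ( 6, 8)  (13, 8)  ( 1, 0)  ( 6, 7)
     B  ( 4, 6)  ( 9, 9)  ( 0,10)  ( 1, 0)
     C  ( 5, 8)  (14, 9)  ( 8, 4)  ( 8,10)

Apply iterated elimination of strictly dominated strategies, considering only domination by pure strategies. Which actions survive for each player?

P1 drop B (A beats it: P:6>4 Q:13>9 R:1>0 S:6>1)
P2 drop R (P beats it: A:8>0 C:8>4)
P1→{A,C} P2→{P,Q,S}

Survivors P1:{A,C} P2:{P,Q,S}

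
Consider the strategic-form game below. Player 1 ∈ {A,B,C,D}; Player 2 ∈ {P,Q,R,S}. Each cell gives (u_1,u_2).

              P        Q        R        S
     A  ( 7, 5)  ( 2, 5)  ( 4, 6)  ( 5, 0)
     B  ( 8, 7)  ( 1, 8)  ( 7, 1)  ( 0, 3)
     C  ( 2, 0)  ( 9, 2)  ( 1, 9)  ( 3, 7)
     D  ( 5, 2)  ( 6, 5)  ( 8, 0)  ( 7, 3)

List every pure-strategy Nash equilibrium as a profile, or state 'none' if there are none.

(A,P): not NE [P1→B gives 8>7; P2→R gives 6>5]
(A,Q): not NE [P1→C gives 9>2; P2→R gives 6>5]
(A,R): not NE [P1→D gives 8>4]
(A,S): not NE [P1→D gives 7>5; P2→R gives 6>0]
(B,P): not NE [P2→Q gives 8>7]
(B,Q): not NE [P1→C gives 9>1]
(B,R): not NE [P1→D gives 8>7; P2→Q gives 8>1]
(B,S): not NE [P1→D gives 7>0; P2→Q gives 8>3]
(C,P): not NE [P1→B gives 8>2; P2→R gives 9>0]
(C,Q): not NE [P2→R gives 9>2]
(C,R): not NE [P1→D gives 8>1]
(C,S): not NE [P1→D gives 7>3; P2→R gives 9>7]
(D,P): not NE [P1→B gives 8>5; P2→Q gives 5>2]
(D,Q): not NE [P1→C gives 9>6]
(D,R): not NE [P2→Q gives 5>0]
(D,S): not NE [P2→Q gives 5>3]

Equilibria: none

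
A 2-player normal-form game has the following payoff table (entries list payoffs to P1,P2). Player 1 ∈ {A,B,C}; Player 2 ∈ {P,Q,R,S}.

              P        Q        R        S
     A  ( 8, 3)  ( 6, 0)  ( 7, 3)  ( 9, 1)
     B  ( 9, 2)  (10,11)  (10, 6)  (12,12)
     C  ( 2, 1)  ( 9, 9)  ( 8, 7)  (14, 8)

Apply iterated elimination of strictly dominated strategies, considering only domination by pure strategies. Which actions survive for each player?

Remaining: P1:{B,C} P2:{Q,S}

P1 drop A (B beats it: P:9>8 Q:10>6 R:10>7 S:12>9)
P2 drop P (Q beats it: B:11>2 C:9>1)
P2 drop R (Q beats it: B:11>6 C:9>7)
P1→{B,C} P2→{Q,S}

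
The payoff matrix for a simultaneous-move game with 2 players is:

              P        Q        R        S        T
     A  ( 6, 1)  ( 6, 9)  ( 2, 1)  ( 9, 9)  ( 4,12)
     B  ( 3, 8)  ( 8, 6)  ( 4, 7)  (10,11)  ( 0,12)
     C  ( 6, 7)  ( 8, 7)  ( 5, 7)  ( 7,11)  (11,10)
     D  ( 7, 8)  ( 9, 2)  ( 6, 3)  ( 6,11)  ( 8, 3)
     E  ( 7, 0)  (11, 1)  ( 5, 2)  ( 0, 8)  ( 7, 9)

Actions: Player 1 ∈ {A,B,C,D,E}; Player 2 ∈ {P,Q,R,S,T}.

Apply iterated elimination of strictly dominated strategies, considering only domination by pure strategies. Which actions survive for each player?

P2 drop P (S beats it: A:9>1 B:11>8 C:11>7 D:11>8 E:8>0)
P2 drop Q (T beats it: A:12>9 B:12>6 C:10>7 D:3>2 E:9>1)
P1 drop E (D beats it: R:6>5 S:6>0 T:8>7)
P2 drop R (S beats it: A:9>1 B:11>7 C:11>7 D:11>3)
P1 drop D (C beats it: S:7>6 T:11>8)
P1→{A,B,C} P2→{S,T}

Remaining: P1:{A,B,C} P2:{S,T}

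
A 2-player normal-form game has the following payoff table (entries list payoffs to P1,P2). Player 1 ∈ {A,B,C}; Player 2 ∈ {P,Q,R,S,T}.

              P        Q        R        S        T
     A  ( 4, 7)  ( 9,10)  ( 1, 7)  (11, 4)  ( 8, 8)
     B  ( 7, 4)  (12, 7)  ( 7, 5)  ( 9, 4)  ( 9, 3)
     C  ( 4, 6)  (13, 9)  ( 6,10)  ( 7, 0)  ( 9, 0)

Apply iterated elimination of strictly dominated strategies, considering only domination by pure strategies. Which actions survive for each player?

Survivors P1:{B,C} P2:{Q,R}

P2 drop P (Q beats it: A:10>7 B:7>4 C:9>6)
P2 drop S (Q beats it: A:10>4 B:7>4 C:9>0)
P1 drop A (B beats it: Q:12>9 R:7>1 T:9>8)
P2 drop T (Q beats it: B:7>3 C:9>0)
P1→{B,C} P2→{Q,R}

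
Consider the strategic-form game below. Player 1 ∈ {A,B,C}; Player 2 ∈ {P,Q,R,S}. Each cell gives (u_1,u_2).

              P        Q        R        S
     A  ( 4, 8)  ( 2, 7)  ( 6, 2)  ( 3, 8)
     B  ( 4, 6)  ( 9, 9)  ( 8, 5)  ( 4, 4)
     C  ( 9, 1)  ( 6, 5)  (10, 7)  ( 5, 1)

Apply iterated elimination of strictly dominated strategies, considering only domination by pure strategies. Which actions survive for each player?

P1 drop A (C beats it: P:9>4 Q:6>2 R:10>6 S:5>3)
P2 drop P (Q beats it: B:9>6 C:5>1)
P2 drop S (Q beats it: B:9>4 C:5>1)
P1→{B,C} P2→{Q,R}

IESDS → P1:{B,C} P2:{Q,R}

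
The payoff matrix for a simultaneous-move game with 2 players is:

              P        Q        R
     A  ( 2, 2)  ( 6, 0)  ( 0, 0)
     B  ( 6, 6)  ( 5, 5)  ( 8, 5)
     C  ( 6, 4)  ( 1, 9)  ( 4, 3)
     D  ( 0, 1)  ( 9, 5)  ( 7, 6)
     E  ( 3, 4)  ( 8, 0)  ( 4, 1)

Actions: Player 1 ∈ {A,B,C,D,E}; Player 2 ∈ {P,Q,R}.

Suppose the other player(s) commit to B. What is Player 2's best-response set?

u_2(P vs B) = 6
u_2(Q vs B) = 5
u_2(R vs B) = 5
max payoff 6 at {P}

BR_2 = {P}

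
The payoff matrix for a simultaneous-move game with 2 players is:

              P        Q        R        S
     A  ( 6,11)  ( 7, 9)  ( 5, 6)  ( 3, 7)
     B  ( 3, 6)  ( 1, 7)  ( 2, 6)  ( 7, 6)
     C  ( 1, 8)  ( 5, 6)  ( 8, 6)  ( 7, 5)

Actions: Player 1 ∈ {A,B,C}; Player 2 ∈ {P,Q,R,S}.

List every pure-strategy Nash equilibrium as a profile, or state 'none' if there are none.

(A,P): NE
(A,Q): not NE [P2→P gives 11>9]
(A,R): not NE [P1→C gives 8>5; P2→P gives 11>6]
(A,S): not NE [P1→C gives 7>3; P2→P gives 11>7]
(B,P): not NE [P1→A gives 6>3; P2→Q gives 7>6]
(B,Q): not NE [P1→A gives 7>1]
(B,R): not NE [P1→C gives 8>2; P2→Q gives 7>6]
(B,S): not NE [P2→Q gives 7>6]
(C,P): not NE [P1→A gives 6>1]
(C,Q): not NE [P1→A gives 7>5; P2→P gives 8>6]
(C,R): not NE [P2→P gives 8>6]
(C,S): not NE [P2→P gives 8>5]

PSNE = {(A,P)}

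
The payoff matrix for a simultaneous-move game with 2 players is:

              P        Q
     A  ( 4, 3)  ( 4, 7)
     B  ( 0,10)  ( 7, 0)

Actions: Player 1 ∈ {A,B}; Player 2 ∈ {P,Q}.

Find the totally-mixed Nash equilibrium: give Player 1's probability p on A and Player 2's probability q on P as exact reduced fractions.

P1 mixes 5/7 on A; P2 mixes 3/7 on P

P1 indiff ⇒ q·4+(1-q)·4 = q·0+(1-q)·7 ⇒ q(4) = (1-q)(3) ⇒ q = 3/7
P2 indiff ⇒ p·3+(1-p)·10 = p·7+(1-p)·0 ⇒ p(-4) = (1-p)(-10) ⇒ p = 5/7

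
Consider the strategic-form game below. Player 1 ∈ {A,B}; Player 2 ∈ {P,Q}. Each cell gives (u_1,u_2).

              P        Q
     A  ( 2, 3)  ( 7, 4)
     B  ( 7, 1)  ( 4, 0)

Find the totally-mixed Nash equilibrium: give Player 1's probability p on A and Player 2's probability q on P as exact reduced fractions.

P1 indiff ⇒ q·2+(1-q)·7 = q·7+(1-q)·4 ⇒ q(-5) = (1-q)(-3) ⇒ q = 3/8
P2 indiff ⇒ p·3+(1-p)·1 = p·4+(1-p)·0 ⇒ p(-1) = (1-p)(-1) ⇒ p = 1/2

p=1/2, q=3/8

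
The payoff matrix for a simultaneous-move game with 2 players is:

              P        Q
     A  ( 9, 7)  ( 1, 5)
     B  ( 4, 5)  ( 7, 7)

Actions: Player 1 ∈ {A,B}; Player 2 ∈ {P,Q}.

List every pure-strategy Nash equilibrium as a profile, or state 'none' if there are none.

PSNE = {(A,P), (B,Q)}

(A,P): NE
(A,Q): not NE [P1→B gives 7>1; P2→P gives 7>5]
(B,P): not NE [P1→A gives 9>4; P2→Q gives 7>5]
(B,Q): NE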